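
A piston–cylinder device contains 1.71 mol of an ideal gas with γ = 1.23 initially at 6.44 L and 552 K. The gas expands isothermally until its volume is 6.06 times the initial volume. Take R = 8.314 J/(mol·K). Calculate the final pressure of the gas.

P₁ = nRT₁/V₁ = 1.71×8.314×552/6.44 = 1220 kPa.
Isothermal: T stays 552 K; PV = const ⇒ V₂ = 39.0 L, P₂ = 201 kPa.

201 kPa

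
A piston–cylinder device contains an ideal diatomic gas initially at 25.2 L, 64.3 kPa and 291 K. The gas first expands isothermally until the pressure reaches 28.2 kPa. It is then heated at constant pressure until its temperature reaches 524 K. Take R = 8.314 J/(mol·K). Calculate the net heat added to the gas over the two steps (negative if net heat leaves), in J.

5880 J

n = P₁V₁/(RT₁) = 64.3×25.2/(8.314×291) = 0.670 mol.
Step 1 — Isothermal: T stays 291 K; PV = const ⇒ V₂ = 57.5 L, P₂ = 28.2 kPa.
ΔU = 0 (ideal gas, T constant).
W = nRT ln(V₂/V₁) = 0.670×8.314×291×ln(2.28) = 1340 J.
Q = ΔU + W = 1340 J.
State after step 1: P = 28.2 kPa, V = 57.5 L, T = 291 K.
Step 2 — Isobaric: P stays 28.2 kPa; V/T = const ⇒ T₂ = 524 K, V₂ = 103 L.
W = PΔV = 28.2×(103−57.5) kPa·L = 1300 J.
ΔU = nCvΔT = 0.670×20.8×(524−291) = 3240 J.
Q = ΔU + W = nCpΔT = 4540 J.
Net over both steps: W = 2630 J, Q = 5880 J, ΔU = 3240 J.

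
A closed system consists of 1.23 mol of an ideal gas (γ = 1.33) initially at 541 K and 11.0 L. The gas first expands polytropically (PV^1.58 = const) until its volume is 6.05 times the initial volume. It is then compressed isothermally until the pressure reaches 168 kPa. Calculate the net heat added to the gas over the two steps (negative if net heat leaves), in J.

-8090 J

P₁ = nRT₁/V₁ = 1.23×8.314×541/11.0 = 503 kPa.
Step 1 — Polytropic n=1.58: T₂ = T₁(V₁/V₂)^(n−1) = 541×(0.165)^0.58 = 190 K; P₂ = P₁(V₁/V₂)^n = 29.3 kPa.
W = (P₁V₁−P₂V₂)/(n−1) = (503×11.0−29.3×66.5)/0.58 = 6180 J.
ΔU = nCvΔT = 1.23×25.2×(190−541) = -10900 J.
Q = ΔU + W = -4680 J.
State after step 1: P = 29.3 kPa, V = 66.5 L, T = 190 K.
Step 2 — Isothermal: T stays 190 K; PV = const ⇒ V₂ = 11.6 L, P₂ = 168 kPa.
ΔU = 0 (ideal gas, T constant).
W = nRT ln(V₂/V₁) = 1.23×8.314×190×ln(0.174) = -3400 J.
Q = ΔU + W = -3400 J.
Net over both steps: W = 2780 J, Q = -8090 J, ΔU = -10900 J.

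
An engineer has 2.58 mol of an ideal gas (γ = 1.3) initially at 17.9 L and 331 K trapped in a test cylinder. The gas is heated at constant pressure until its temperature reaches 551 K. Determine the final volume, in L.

P₁ = nRT₁/V₁ = 2.58×8.314×331/17.9 = 397 kPa.
Isobaric: P stays 397 kPa; V/T = const ⇒ T₂ = 551 K, V₂ = 29.8 L.

29.8 L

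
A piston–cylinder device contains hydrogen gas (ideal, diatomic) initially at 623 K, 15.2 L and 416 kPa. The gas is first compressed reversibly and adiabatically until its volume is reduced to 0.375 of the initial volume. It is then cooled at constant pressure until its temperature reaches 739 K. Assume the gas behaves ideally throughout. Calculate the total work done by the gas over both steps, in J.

n = P₁V₁/(RT₁) = 416×15.2/(8.314×623) = 1.22 mol.
Step 1 — Adiabatic: TV^(γ−1) = const ⇒ T₂ = 623×(2.67)^0.400 = 922 K; PV^γ = const ⇒ P₂ = 1640 kPa.
ΔU = nCvΔT = 1.22×20.8×(922−623) = 7590 J.
Q = 0 for an adiabatic process, so W = −ΔU = -7590 J.
State after step 1: P = 1640 kPa, V = 5.70 L, T = 922 K.
Step 2 — Isobaric: P stays 1640 kPa; V/T = const ⇒ T₂ = 739 K, V₂ = 4.57 L.
W = PΔV = 1640×(4.57−5.70) kPa·L = -1860 J.
ΔU = nCvΔT = 1.22×20.8×(739−922) = -4650 J.
Q = ΔU + W = nCpΔT = -6510 J.
Net over both steps: W = -9460 J, Q = -6510 J, ΔU = 2940 J.

-9460 J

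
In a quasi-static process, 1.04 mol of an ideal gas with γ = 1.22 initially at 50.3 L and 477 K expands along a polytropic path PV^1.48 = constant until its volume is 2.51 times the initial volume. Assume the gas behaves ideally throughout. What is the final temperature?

P₁ = nRT₁/V₁ = 1.04×8.314×477/50.3 = 82.0 kPa.
Polytropic n=1.48: T₂ = T₁(V₁/V₂)^(n−1) = 477×(0.398)^0.48 = 307 K; P₂ = P₁(V₁/V₂)^n = 21.0 kPa.

307 K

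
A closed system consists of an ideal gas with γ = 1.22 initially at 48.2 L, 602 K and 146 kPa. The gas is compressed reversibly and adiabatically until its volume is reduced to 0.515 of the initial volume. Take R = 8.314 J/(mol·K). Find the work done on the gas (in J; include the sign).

5030 J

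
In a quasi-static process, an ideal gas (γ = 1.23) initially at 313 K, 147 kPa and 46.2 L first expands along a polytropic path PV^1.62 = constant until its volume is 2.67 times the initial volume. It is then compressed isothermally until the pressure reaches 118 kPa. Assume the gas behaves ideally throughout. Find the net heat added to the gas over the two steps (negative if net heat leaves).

-13500 J

n = P₁V₁/(RT₁) = 147×46.2/(8.314×313) = 2.61 mol.
Step 1 — Polytropic n=1.62: T₂ = T₁(V₁/V₂)^(n−1) = 313×(0.375)^0.62 = 170 K; P₂ = P₁(V₁/V₂)^n = 29.9 kPa.
W = (P₁V₁−P₂V₂)/(n−1) = (147×46.2−29.9×123)/0.62 = 5000 J.
ΔU = nCvΔT = 2.61×36.1×(170−313) = -13500 J.
Q = ΔU + W = -8470 J.
State after step 1: P = 29.9 kPa, V = 123 L, T = 170 K.
Step 2 — Isothermal: T stays 170 K; PV = const ⇒ V₂ = 31.3 L, P₂ = 118 kPa.
ΔU = 0 (ideal gas, T constant).
W = nRT ln(V₂/V₁) = 2.61×8.314×170×ln(0.254) = -5070 J.
Q = ΔU + W = -5070 J.
Net over both steps: W = -70.1 J, Q = -13500 J, ΔU = -13500 J.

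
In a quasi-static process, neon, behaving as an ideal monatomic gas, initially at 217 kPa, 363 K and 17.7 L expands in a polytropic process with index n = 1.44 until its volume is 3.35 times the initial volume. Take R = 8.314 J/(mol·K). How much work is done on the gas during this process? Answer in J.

n = P₁V₁/(RT₁) = 217×17.7/(8.314×363) = 1.27 mol.
Polytropic n=1.44: T₂ = T₁(V₁/V₂)^(n−1) = 363×(0.299)^0.44 = 213 K; P₂ = P₁(V₁/V₂)^n = 38.1 kPa.
W = (P₁V₁−P₂V₂)/(n−1) = (217×17.7−38.1×59.3)/0.44 = 3600 J.
Work done on the gas = −W_by = -3600 J.

-3600 J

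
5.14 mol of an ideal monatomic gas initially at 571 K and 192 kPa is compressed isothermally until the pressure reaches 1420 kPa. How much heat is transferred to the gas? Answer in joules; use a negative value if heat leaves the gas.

V₁ = nRT₁/P₁ = 5.14×8.314×571/192 = 127 L.
Isothermal: T stays 571 K; PV = const ⇒ V₂ = 17.2 L, P₂ = 1420 kPa.
ΔU = 0 (ideal gas, T constant).
W = nRT ln(V₂/V₁) = 5.14×8.314×571×ln(0.135) = -48800 J.
Q = ΔU + W = -48800 J.

-48800 J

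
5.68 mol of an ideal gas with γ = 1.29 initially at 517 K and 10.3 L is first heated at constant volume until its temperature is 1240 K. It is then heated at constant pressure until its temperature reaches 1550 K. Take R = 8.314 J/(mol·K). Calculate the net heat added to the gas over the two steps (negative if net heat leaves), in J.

P₁ = nRT₁/V₁ = 5.68×8.314×517/10.3 = 2370 kPa.
Step 1 — Isochoric: V stays 10.3 L; P/T = const ⇒ T₂ = 1240 K, P₂ = 5690 kPa.
W = 0 (no volume change).
ΔU = nCvΔT = 5.68×28.7×(1240−517) = 118000 J.
Q = ΔU = 118000 J.
State after step 1: P = 5690 kPa, V = 10.3 L, T = 1240 K.
Step 2 — Isobaric: P stays 5690 kPa; V/T = const ⇒ T₂ = 1550 K, V₂ = 12.9 L.
W = PΔV = 5690×(12.9−10.3) kPa·L = 14600 J.
ΔU = nCvΔT = 5.68×28.7×(1550−1240) = 50500 J.
Q = ΔU + W = nCpΔT = 65100 J.
Net over both steps: W = 14600 J, Q = 183000 J, ΔU = 168000 J.

183000 J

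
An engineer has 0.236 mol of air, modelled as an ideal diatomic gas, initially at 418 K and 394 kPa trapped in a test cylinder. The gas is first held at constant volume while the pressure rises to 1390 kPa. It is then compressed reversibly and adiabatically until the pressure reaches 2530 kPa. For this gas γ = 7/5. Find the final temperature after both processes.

1750 K

V₁ = nRT₁/P₁ = 0.236×8.314×418/394 = 2.08 L.
Step 1 — Isochoric: V stays 2.08 L; P/T = const ⇒ T₂ = 1470 K, P₂ = 1390 kPa.
W = 0 (no volume change).
ΔU = nCvΔT = 0.236×20.8×(1470−418) = 5180 J.
Q = ΔU = 5180 J.
State after step 1: P = 1390 kPa, V = 2.08 L, T = 1470 K.
Step 2 — Adiabatic: T₂/T₁ = (P₂/P₁)^((γ−1)/γ) ⇒ T₂ = 1470×(1.82)^0.286 = 1750 K; V₂ = 1.36 L.
ΔU = nCvΔT = 0.236×20.8×(1750−1470) = 1350 J.
Q = 0 for an adiabatic process, so W = −ΔU = -1350 J.
Net over both steps: W = -1350 J, Q = 5180 J, ΔU = 6530 J.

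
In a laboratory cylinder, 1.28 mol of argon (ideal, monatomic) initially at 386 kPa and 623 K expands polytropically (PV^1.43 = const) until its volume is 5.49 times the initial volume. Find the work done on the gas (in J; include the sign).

-8000 J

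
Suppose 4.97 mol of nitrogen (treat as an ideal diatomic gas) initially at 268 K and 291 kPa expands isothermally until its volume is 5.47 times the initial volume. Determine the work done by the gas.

V₁ = nRT₁/P₁ = 4.97×8.314×268/291 = 38.1 L.
Isothermal: T stays 268 K; PV = const ⇒ V₂ = 208 L, P₂ = 53.2 kPa.
W = nRT ln(V₂/V₁) = 4.97×8.314×268×ln(5.47) = 18800 J.

18800 J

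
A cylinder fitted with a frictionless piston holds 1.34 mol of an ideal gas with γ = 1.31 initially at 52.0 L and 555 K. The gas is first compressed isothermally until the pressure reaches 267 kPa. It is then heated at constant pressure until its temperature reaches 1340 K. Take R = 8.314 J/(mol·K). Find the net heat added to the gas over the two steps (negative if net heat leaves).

32000 J

P₁ = nRT₁/V₁ = 1.34×8.314×555/52.0 = 119 kPa.
Step 1 — Isothermal: T stays 555 K; PV = const ⇒ V₂ = 23.2 L, P₂ = 267 kPa.
ΔU = 0 (ideal gas, T constant).
W = nRT ln(V₂/V₁) = 1.34×8.314×555×ln(0.445) = -5000 J.
Q = ΔU + W = -5000 J.
State after step 1: P = 267 kPa, V = 23.2 L, T = 555 K.
Step 2 — Isobaric: P stays 267 kPa; V/T = const ⇒ T₂ = 1340 K, V₂ = 55.9 L.
W = PΔV = 267×(55.9−23.2) kPa·L = 8750 J.
ΔU = nCvΔT = 1.34×26.8×(1340−555) = 28200 J.
Q = ΔU + W = nCpΔT = 37000 J.
Net over both steps: W = 3740 J, Q = 32000 J, ΔU = 28200 J.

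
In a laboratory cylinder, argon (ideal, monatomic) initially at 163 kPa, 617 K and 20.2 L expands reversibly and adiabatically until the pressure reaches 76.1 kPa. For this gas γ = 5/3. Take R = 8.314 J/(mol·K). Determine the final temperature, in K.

Adiabatic: T₂/T₁ = (P₂/P₁)^((γ−1)/γ) ⇒ T₂ = 617×(0.467)^0.400 = 455 K; V₂ = 31.9 L.

455 K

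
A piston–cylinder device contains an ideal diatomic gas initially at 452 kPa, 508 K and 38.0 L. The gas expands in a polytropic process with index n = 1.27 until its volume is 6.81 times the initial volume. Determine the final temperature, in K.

Polytropic n=1.27: T₂ = T₁(V₁/V₂)^(n−1) = 508×(0.147)^0.27 = 303 K; P₂ = P₁(V₁/V₂)^n = 39.5 kPa.

303 K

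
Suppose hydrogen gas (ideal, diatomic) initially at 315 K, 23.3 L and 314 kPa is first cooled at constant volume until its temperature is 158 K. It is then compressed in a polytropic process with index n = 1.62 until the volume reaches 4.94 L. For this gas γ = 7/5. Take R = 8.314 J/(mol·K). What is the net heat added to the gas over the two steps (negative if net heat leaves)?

-3860 J

n = P₁V₁/(RT₁) = 314×23.3/(8.314×315) = 2.79 mol.
Step 1 — Isochoric: V stays 23.3 L; P/T = const ⇒ T₂ = 158 K, P₂ = 157 kPa.
W = 0 (no volume change).
ΔU = nCvΔT = 2.79×20.8×(158−315) = -9120 J.
Q = ΔU = -9120 J.
State after step 1: P = 157 kPa, V = 23.3 L, T = 158 K.
Step 2 — Polytropic n=1.62: T₂ = T₁(V₁/V₂)^(n−1) = 158×(4.72)^0.62 = 413 K; P₂ = P₁(V₁/V₂)^n = 1940 kPa.
W = (P₁V₁−P₂V₂)/(n−1) = (157×23.3−1940×4.94)/0.62 = -9570 J.
ΔU = nCvΔT = 2.79×20.8×(413−158) = 14800 J.
Q = ΔU + W = 5260 J.
Net over both steps: W = -9570 J, Q = -3860 J, ΔU = 5710 J.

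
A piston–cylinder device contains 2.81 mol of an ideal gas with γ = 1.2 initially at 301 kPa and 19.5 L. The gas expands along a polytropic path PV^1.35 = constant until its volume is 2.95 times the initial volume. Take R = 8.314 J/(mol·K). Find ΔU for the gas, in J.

T₁ = P₁V₁/(nR) = 301×19.5/(2.81×8.314) = 251 K.
Polytropic n=1.35: T₂ = T₁(V₁/V₂)^(n−1) = 251×(0.339)^0.35 = 172 K; P₂ = P₁(V₁/V₂)^n = 69.9 kPa.
For an ideal gas ΔU = nCvΔT with Cv = R/(γ−1) = 41.6 J/(mol·K).
ΔU = 2.81×41.6×(172−251) = -9250 J.

-9250 J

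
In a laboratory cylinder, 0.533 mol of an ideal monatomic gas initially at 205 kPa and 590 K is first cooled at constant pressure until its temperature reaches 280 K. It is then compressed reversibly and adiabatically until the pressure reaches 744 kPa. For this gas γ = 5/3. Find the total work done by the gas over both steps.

V₁ = nRT₁/P₁ = 0.533×8.314×590/205 = 12.8 L.
Step 1 — Isobaric: P stays 205 kPa; V/T = const ⇒ T₂ = 280 K, V₂ = 6.05 L.
W = PΔV = 205×(6.05−12.8) kPa·L = -1370 J.
ΔU = nCvΔT = 0.533×12.5×(280−590) = -2060 J.
Q = ΔU + W = nCpΔT = -3430 J.
State after step 1: P = 205 kPa, V = 6.05 L, T = 280 K.
Step 2 — Adiabatic: T₂/T₁ = (P₂/P₁)^((γ−1)/γ) ⇒ T₂ = 280×(3.63)^0.400 = 469 K; V₂ = 2.79 L.
ΔU = nCvΔT = 0.533×12.5×(469−280) = 1260 J.
Q = 0 for an adiabatic process, so W = −ΔU = -1260 J.
Net over both steps: W = -2630 J, Q = -3430 J, ΔU = -805 J.

-2630 J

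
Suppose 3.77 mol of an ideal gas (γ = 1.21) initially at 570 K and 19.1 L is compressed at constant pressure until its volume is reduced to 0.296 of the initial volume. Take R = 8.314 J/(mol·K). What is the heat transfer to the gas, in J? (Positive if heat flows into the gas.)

-72500 J

P₁ = nRT₁/V₁ = 3.77×8.314×570/19.1 = 935 kPa.
Isobaric: P stays 935 kPa; V/T = const ⇒ T₂ = 169 K, V₂ = 5.65 L.
W = PΔV = 935×(5.65−19.1) kPa·L = -12600 J.
ΔU = nCvΔT = 3.77×39.6×(169−570) = -59900 J.
Q = ΔU + W = nCpΔT = -72500 J.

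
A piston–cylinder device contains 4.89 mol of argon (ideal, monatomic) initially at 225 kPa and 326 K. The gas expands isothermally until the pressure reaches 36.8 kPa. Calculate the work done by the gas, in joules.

V₁ = nRT₁/P₁ = 4.89×8.314×326/225 = 58.9 L.
Isothermal: T stays 326 K; PV = const ⇒ V₂ = 360 L, P₂ = 36.8 kPa.
W = nRT ln(V₂/V₁) = 4.89×8.314×326×ln(6.11) = 24000 J.

24000 J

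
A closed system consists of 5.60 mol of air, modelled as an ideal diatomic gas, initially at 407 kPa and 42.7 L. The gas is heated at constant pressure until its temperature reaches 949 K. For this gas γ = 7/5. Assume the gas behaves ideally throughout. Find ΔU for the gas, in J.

67000 J

T₁ = P₁V₁/(nR) = 407×42.7/(5.60×8.314) = 373 K.
Isobaric: P stays 407 kPa; V/T = const ⇒ T₂ = 949 K, V₂ = 109 L.
For an ideal gas ΔU = nCvΔT with Cv = (5/2)R = 20.8 J/(mol·K).
ΔU = 5.60×20.8×(949−373) = 67000 J.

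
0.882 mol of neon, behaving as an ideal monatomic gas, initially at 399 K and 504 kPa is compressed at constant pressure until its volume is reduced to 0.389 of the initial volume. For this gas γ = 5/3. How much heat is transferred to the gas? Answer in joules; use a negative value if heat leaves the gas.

-4470 J

V₁ = nRT₁/P₁ = 0.882×8.314×399/504 = 5.81 L.
Isobaric: P stays 504 kPa; V/T = const ⇒ T₂ = 155 K, V₂ = 2.26 L.
W = PΔV = 504×(2.26−5.81) kPa·L = -1790 J.
ΔU = nCvΔT = 0.882×12.5×(155−399) = -2680 J.
Q = ΔU + W = nCpΔT = -4470 J.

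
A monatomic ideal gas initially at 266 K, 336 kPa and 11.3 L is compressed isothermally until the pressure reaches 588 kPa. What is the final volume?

Isothermal: T stays 266 K; PV = const ⇒ V₂ = 6.46 L, P₂ = 588 kPa.

6.46 L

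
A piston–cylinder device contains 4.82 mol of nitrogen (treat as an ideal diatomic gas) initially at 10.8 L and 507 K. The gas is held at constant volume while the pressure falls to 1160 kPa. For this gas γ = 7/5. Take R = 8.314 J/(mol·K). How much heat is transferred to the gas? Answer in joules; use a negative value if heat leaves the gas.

P₁ = nRT₁/V₁ = 4.82×8.314×507/10.8 = 1880 kPa.
Isochoric: V stays 10.8 L; P/T = const ⇒ T₂ = 313 K, P₂ = 1160 kPa.
W = 0 (no volume change).
ΔU = nCvΔT = 4.82×20.8×(313−507) = -19500 J.
Q = ΔU = -19500 J.

-19500 J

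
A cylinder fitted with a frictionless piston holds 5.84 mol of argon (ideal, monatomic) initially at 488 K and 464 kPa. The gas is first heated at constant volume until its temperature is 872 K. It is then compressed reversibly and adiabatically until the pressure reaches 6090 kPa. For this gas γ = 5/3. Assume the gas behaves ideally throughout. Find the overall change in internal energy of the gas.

105000 J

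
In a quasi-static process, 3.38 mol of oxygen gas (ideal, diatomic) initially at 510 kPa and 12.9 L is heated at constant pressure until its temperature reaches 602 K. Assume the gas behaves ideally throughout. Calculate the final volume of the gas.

33.2 L

T₁ = P₁V₁/(nR) = 510×12.9/(3.38×8.314) = 234 K.
Isobaric: P stays 510 kPa; V/T = const ⇒ T₂ = 602 K, V₂ = 33.2 L.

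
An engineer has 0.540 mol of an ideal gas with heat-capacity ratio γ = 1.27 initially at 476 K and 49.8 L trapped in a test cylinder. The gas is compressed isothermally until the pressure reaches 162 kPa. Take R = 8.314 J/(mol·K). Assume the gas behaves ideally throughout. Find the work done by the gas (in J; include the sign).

P₁ = nRT₁/V₁ = 0.540×8.314×476/49.8 = 42.9 kPa.
Isothermal: T stays 476 K; PV = const ⇒ V₂ = 13.2 L, P₂ = 162 kPa.
W = nRT ln(V₂/V₁) = 0.540×8.314×476×ln(0.265) = -2840 J.

-2840 J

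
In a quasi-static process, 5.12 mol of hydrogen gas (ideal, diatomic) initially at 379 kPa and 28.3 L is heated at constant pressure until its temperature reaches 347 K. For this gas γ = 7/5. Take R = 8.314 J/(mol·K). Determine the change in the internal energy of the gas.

T₁ = P₁V₁/(nR) = 379×28.3/(5.12×8.314) = 252 K.
Isobaric: P stays 379 kPa; V/T = const ⇒ T₂ = 347 K, V₂ = 39.0 L.
For an ideal gas ΔU = nCvΔT with Cv = (5/2)R = 20.8 J/(mol·K).
ΔU = 5.12×20.8×(347−252) = 10100 J.

10100 J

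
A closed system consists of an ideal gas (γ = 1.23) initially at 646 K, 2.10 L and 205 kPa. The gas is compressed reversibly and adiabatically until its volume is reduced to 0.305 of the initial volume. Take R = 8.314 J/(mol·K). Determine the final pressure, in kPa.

883 kPa

Adiabatic: TV^(γ−1) = const ⇒ T₂ = 646×(3.28)^0.230 = 849 K; PV^γ = const ⇒ P₂ = 883 kPa.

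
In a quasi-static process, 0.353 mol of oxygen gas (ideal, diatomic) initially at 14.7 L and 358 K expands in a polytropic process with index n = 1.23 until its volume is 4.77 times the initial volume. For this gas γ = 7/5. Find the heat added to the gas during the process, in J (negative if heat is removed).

P₁ = nRT₁/V₁ = 0.353×8.314×358/14.7 = 71.5 kPa.
Polytropic n=1.23: T₂ = T₁(V₁/V₂)^(n−1) = 358×(0.210)^0.23 = 250 K; P₂ = P₁(V₁/V₂)^n = 10.5 kPa.
W = (P₁V₁−P₂V₂)/(n−1) = (71.5×14.7−10.5×70.1)/0.23 = 1380 J.
ΔU = nCvΔT = 0.353×20.8×(250−358) = -793 J.
Q = ΔU + W = 586 J.

586 J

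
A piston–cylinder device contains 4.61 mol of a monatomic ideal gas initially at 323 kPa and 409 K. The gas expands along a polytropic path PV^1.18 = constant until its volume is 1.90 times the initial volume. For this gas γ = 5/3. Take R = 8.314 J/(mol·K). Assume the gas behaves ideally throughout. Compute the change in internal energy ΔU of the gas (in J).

-2570 J

V₁ = nRT₁/P₁ = 4.61×8.314×409/323 = 48.5 L.
Polytropic n=1.18: T₂ = T₁(V₁/V₂)^(n−1) = 409×(0.526)^0.18 = 364 K; P₂ = P₁(V₁/V₂)^n = 151 kPa.
For an ideal gas ΔU = nCvΔT with Cv = (3/2)R = 12.5 J/(mol·K).
ΔU = 4.61×12.5×(364−409) = -2570 J.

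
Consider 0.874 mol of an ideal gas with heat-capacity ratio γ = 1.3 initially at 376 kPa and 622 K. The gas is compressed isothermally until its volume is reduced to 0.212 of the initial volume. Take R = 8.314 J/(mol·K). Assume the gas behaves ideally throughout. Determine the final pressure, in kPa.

1770 kPa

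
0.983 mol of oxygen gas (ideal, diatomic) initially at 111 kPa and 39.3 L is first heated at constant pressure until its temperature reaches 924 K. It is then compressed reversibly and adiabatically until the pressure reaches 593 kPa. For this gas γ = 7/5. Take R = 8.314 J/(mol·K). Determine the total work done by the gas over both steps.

-8400 J

T₁ = P₁V₁/(nR) = 111×39.3/(0.983×8.314) = 534 K.
Step 1 — Isobaric: P stays 111 kPa; V/T = const ⇒ T₂ = 924 K, V₂ = 68.0 L.
W = PΔV = 111×(68.0−39.3) kPa·L = 3190 J.
ΔU = nCvΔT = 0.983×20.8×(924−534) = 7970 J.
Q = ΔU + W = nCpΔT = 11200 J.
State after step 1: P = 111 kPa, V = 68.0 L, T = 924 K.
Step 2 — Adiabatic: T₂/T₁ = (P₂/P₁)^((γ−1)/γ) ⇒ T₂ = 924×(5.34)^0.286 = 1490 K; V₂ = 20.6 L.
ΔU = nCvΔT = 0.983×20.8×(1490−924) = 11600 J.
Q = 0 for an adiabatic process, so W = −ΔU = -11600 J.
Net over both steps: W = -8400 J, Q = 11200 J, ΔU = 19600 J.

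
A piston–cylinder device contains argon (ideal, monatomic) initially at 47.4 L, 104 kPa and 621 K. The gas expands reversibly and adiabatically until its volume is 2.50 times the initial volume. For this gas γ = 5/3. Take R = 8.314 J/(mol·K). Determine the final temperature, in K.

337 K

Adiabatic: TV^(γ−1) = const ⇒ T₂ = 621×(0.400)^0.667 = 337 K; PV^γ = const ⇒ P₂ = 22.6 kPa.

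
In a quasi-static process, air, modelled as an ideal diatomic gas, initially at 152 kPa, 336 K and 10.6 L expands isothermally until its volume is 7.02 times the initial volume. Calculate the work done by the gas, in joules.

3140 J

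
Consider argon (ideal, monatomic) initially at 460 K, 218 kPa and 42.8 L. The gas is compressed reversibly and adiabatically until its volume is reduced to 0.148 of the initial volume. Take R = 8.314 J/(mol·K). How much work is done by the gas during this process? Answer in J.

-36000 J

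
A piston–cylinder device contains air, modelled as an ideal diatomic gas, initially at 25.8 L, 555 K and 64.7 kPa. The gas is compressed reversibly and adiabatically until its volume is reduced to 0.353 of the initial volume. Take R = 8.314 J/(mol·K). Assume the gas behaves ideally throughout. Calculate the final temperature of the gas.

842 K

Adiabatic: TV^(γ−1) = const ⇒ T₂ = 555×(2.83)^0.400 = 842 K; PV^γ = const ⇒ P₂ = 278 kPa.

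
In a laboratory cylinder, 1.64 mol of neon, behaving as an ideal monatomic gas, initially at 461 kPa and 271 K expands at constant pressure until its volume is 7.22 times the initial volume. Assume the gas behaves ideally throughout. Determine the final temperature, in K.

1960 K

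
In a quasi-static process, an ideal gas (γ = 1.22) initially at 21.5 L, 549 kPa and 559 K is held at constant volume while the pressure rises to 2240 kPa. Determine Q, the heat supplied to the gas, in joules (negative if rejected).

n = P₁V₁/(RT₁) = 549×21.5/(8.314×559) = 2.54 mol.
Isochoric: V stays 21.5 L; P/T = const ⇒ T₂ = 2280 K, P₂ = 2240 kPa.
W = 0 (no volume change).
ΔU = nCvΔT = 2.54×37.8×(2280−559) = 165000 J.
Q = ΔU = 165000 J.

165000 J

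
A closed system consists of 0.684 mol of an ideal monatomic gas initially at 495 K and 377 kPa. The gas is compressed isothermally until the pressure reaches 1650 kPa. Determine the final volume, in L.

1.71 L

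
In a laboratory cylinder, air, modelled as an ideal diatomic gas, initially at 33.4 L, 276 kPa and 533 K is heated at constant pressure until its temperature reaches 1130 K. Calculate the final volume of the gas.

Isobaric: P stays 276 kPa; V/T = const ⇒ T₂ = 1130 K, V₂ = 70.8 L.

70.8 L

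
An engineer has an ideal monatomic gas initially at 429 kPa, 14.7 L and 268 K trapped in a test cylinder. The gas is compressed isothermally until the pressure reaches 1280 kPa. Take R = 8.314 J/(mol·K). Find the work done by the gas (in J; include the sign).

n = P₁V₁/(RT₁) = 429×14.7/(8.314×268) = 2.83 mol.
Isothermal: T stays 268 K; PV = const ⇒ V₂ = 4.93 L, P₂ = 1280 kPa.
W = nRT ln(V₂/V₁) = 2.83×8.314×268×ln(0.335) = -6890 J.

-6890 J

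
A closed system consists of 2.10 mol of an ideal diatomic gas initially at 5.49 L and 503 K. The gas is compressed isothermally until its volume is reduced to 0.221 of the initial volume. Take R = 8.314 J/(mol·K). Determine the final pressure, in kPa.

7240 kPa

P₁ = nRT₁/V₁ = 2.10×8.314×503/5.49 = 1600 kPa.
Isothermal: T stays 503 K; PV = const ⇒ V₂ = 1.21 L, P₂ = 7240 kPa.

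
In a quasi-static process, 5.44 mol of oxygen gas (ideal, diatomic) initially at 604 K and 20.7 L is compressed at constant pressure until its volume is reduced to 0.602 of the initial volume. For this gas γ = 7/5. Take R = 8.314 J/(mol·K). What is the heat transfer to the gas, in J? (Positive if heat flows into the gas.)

-38100 J

P₁ = nRT₁/V₁ = 5.44×8.314×604/20.7 = 1320 kPa.
Isobaric: P stays 1320 kPa; V/T = const ⇒ T₂ = 364 K, V₂ = 12.5 L.
W = PΔV = 1320×(12.5−20.7) kPa·L = -10900 J.
ΔU = nCvΔT = 5.44×20.8×(364−604) = -27200 J.
Q = ΔU + W = nCpΔT = -38100 J.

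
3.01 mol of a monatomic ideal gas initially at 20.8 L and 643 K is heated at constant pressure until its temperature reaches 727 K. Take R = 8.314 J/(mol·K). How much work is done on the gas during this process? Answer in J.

P₁ = nRT₁/V₁ = 3.01×8.314×643/20.8 = 774 kPa.
Isobaric: P stays 774 kPa; V/T = const ⇒ T₂ = 727 K, V₂ = 23.5 L.
W = PΔV = 774×(23.5−20.8) kPa·L = 2100 J.
Work done on the gas = −W_by = -2100 J.

-2100 J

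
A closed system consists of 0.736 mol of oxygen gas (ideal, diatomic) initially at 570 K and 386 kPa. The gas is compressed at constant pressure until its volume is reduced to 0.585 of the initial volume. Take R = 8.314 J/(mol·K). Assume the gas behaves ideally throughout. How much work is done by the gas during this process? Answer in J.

-1450 J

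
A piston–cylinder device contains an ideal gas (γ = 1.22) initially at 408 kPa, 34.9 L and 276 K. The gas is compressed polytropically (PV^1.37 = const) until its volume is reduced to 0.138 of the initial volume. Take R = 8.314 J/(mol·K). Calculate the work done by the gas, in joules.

n = P₁V₁/(RT₁) = 408×34.9/(8.314×276) = 6.21 mol.
Polytropic n=1.37: T₂ = T₁(V₁/V₂)^(n−1) = 276×(7.25)^0.37 = 574 K; P₂ = P₁(V₁/V₂)^n = 6150 kPa.
W = (P₁V₁−P₂V₂)/(n−1) = (408×34.9−6150×4.82)/0.37 = -41600 J.

-41600 J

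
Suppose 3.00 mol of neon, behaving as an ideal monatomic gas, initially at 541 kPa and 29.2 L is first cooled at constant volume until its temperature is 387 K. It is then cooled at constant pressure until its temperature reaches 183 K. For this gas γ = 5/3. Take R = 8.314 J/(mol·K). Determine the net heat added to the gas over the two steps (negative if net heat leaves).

T₁ = P₁V₁/(nR) = 541×29.2/(3.00×8.314) = 633 K.
Step 1 — Isochoric: V stays 29.2 L; P/T = const ⇒ T₂ = 387 K, P₂ = 331 kPa.
W = 0 (no volume change).
ΔU = nCvΔT = 3.00×12.5×(387−633) = -9220 J.
Q = ΔU = -9220 J.
State after step 1: P = 331 kPa, V = 29.2 L, T = 387 K.
Step 2 — Isobaric: P stays 331 kPa; V/T = const ⇒ T₂ = 183 K, V₂ = 13.8 L.
W = PΔV = 331×(13.8−29.2) kPa·L = -5090 J.
ΔU = nCvΔT = 3.00×12.5×(183−387) = -7630 J.
Q = ΔU + W = nCpΔT = -12700 J.
Net over both steps: W = -5090 J, Q = -21900 J, ΔU = -16800 J.

-21900 J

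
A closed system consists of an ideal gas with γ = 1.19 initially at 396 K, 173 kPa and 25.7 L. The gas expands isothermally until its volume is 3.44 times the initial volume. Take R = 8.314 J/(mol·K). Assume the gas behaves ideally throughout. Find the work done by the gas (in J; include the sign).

5490 J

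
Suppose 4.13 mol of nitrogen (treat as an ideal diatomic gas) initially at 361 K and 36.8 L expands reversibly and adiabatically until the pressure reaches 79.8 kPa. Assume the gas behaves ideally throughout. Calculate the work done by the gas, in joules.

P₁ = nRT₁/V₁ = 4.13×8.314×361/36.8 = 337 kPa.
Adiabatic: T₂/T₁ = (P₂/P₁)^((γ−1)/γ) ⇒ T₂ = 361×(0.237)^0.286 = 239 K; V₂ = 103 L.
ΔU = nCvΔT = 4.13×20.8×(239−361) = -10500 J.
Q = 0 for an adiabatic process, so W = −ΔU = 10500 J.

10500 J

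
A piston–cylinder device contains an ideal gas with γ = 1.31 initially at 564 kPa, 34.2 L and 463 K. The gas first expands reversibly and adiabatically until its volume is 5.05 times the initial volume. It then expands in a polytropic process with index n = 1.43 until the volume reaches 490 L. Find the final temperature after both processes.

n = P₁V₁/(RT₁) = 564×34.2/(8.314×463) = 5.01 mol.
Step 1 — Adiabatic: TV^(γ−1) = const ⇒ T₂ = 463×(0.198)^0.310 = 280 K; PV^γ = const ⇒ P₂ = 67.6 kPa.
ΔU = nCvΔT = 5.01×26.8×(280−463) = -24600 J.
Q = 0 for an adiabatic process, so W = −ΔU = 24600 J.
State after step 1: P = 67.6 kPa, V = 173 L, T = 280 K.
Step 2 — Polytropic n=1.43: T₂ = T₁(V₁/V₂)^(n−1) = 280×(0.352)^0.43 = 179 K; P₂ = P₁(V₁/V₂)^n = 15.2 kPa.
W = (P₁V₁−P₂V₂)/(n−1) = (67.6×173−15.2×490)/0.43 = 9810 J.
ΔU = nCvΔT = 5.01×26.8×(179−280) = -13600 J.
Q = ΔU + W = -3800 J.
Net over both steps: W = 34400 J, Q = -3800 J, ΔU = -38200 J.

179 K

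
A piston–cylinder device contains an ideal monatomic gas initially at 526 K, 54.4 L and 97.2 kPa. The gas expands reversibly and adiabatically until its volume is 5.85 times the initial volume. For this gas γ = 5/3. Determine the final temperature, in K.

Adiabatic: TV^(γ−1) = const ⇒ T₂ = 526×(0.171)^0.667 = 162 K; PV^γ = const ⇒ P₂ = 5.12 kPa.

162 K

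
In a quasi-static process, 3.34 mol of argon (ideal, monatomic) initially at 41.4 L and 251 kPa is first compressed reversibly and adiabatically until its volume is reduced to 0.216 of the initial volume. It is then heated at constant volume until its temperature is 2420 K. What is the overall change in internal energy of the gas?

T₁ = P₁V₁/(nR) = 251×41.4/(3.34×8.314) = 374 K.
Step 1 — Adiabatic: TV^(γ−1) = const ⇒ T₂ = 374×(4.63)^0.667 = 1040 K; PV^γ = const ⇒ P₂ = 3230 kPa.
ΔU = nCvΔT = 3.34×12.5×(1040−374) = 27700 J.
Q = 0 for an adiabatic process, so W = −ΔU = -27700 J.
State after step 1: P = 3230 kPa, V = 8.94 L, T = 1040 K.
Step 2 — Isochoric: V stays 8.94 L; P/T = const ⇒ T₂ = 2420 K, P₂ = 7510 kPa.
W = 0 (no volume change).
ΔU = nCvΔT = 3.34×12.5×(2420−1040) = 57500 J.
Q = ΔU = 57500 J.
Net over both steps: W = -27700 J, Q = 57500 J, ΔU = 85200 J.

85200 J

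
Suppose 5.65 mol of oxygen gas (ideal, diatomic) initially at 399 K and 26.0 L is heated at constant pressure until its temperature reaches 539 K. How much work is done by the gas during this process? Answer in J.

6580 J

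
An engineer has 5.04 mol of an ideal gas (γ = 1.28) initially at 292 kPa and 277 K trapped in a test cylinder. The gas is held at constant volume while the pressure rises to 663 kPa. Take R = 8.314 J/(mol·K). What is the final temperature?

V₁ = nRT₁/P₁ = 5.04×8.314×277/292 = 39.8 L.
Isochoric: V stays 39.8 L; P/T = const ⇒ T₂ = 629 K, P₂ = 663 kPa.

629 K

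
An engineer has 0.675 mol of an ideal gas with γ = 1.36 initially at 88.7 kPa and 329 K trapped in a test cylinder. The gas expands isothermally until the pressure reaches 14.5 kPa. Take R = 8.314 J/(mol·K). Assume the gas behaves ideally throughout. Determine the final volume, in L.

V₁ = nRT₁/P₁ = 0.675×8.314×329/88.7 = 20.8 L.
Isothermal: T stays 329 K; PV = const ⇒ V₂ = 127 L, P₂ = 14.5 kPa.

127 L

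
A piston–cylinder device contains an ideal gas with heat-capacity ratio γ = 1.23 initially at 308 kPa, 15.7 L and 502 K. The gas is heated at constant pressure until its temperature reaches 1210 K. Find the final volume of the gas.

37.8 L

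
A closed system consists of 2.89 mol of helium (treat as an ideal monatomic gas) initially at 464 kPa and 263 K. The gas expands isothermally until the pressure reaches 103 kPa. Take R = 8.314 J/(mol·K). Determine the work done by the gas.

9510 J

V₁ = nRT₁/P₁ = 2.89×8.314×263/464 = 13.6 L.
Isothermal: T stays 263 K; PV = const ⇒ V₂ = 61.4 L, P₂ = 103 kPa.
W = nRT ln(V₂/V₁) = 2.89×8.314×263×ln(4.50) = 9510 J.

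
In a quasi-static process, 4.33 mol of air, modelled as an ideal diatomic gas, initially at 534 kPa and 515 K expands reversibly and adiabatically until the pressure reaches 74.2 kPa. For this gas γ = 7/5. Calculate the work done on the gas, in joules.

-20000 J

V₁ = nRT₁/P₁ = 4.33×8.314×515/534 = 34.7 L.
Adiabatic: T₂/T₁ = (P₂/P₁)^((γ−1)/γ) ⇒ T₂ = 515×(0.139)^0.286 = 293 K; V₂ = 142 L.
ΔU = nCvΔT = 4.33×20.8×(293−515) = -20000 J.
Q = 0 for an adiabatic process, so W = −ΔU = 20000 J.
Work done on the gas = −W_by = -20000 J.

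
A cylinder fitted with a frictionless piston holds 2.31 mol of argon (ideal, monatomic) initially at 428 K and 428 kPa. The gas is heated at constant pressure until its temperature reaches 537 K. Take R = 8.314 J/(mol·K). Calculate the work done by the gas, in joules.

V₁ = nRT₁/P₁ = 2.31×8.314×428/428 = 19.2 L.
Isobaric: P stays 428 kPa; V/T = const ⇒ T₂ = 537 K, V₂ = 24.1 L.
W = PΔV = 428×(24.1−19.2) kPa·L = 2090 J.

2090 J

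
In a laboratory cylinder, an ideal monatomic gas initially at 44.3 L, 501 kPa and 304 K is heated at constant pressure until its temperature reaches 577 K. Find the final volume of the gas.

Isobaric: P stays 501 kPa; V/T = const ⇒ T₂ = 577 K, V₂ = 84.1 L.

84.1 L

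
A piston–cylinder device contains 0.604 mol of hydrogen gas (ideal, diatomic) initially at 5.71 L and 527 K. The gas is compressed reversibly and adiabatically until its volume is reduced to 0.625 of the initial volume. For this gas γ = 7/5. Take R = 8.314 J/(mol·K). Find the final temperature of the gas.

636 K

P₁ = nRT₁/V₁ = 0.604×8.314×527/5.71 = 463 kPa.
Adiabatic: TV^(γ−1) = const ⇒ T₂ = 527×(1.60)^0.400 = 636 K; PV^γ = const ⇒ P₂ = 895 kPa.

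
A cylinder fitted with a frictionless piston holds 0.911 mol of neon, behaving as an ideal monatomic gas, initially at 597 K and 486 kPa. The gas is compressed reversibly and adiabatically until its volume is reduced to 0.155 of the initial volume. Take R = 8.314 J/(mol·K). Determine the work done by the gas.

V₁ = nRT₁/P₁ = 0.911×8.314×597/486 = 9.30 L.
Adiabatic: TV^(γ−1) = const ⇒ T₂ = 597×(6.45)^0.667 = 2070 K; PV^γ = const ⇒ P₂ = 10900 kPa.
ΔU = nCvΔT = 0.911×12.5×(2070−597) = 16700 J.
Q = 0 for an adiabatic process, so W = −ΔU = -16700 J.

-16700 J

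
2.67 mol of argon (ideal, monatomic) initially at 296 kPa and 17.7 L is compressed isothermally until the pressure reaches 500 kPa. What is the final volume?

10.5 L

T₁ = P₁V₁/(nR) = 296×17.7/(2.67×8.314) = 236 K.
Isothermal: T stays 236 K; PV = const ⇒ V₂ = 10.5 L, P₂ = 500 kPa.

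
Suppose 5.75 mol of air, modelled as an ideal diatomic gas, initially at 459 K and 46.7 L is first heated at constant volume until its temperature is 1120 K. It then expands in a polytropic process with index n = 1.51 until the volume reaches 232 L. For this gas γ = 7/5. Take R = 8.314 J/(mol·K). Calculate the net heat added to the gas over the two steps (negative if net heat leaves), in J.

P₁ = nRT₁/V₁ = 5.75×8.314×459/46.7 = 470 kPa.
Step 1 — Isochoric: V stays 46.7 L; P/T = const ⇒ T₂ = 1120 K, P₂ = 1150 kPa.
W = 0 (no volume change).
ΔU = nCvΔT = 5.75×20.8×(1120−459) = 79000 J.
Q = ΔU = 79000 J.
State after step 1: P = 1150 kPa, V = 46.7 L, T = 1120 K.
Step 2 — Polytropic n=1.51: T₂ = T₁(V₁/V₂)^(n−1) = 1120×(0.201)^0.51 = 495 K; P₂ = P₁(V₁/V₂)^n = 102 kPa.
W = (P₁V₁−P₂V₂)/(n−1) = (1150×46.7−102×232)/0.51 = 58600 J.
ΔU = nCvΔT = 5.75×20.8×(495−1120) = -74800 J.
Q = ΔU + W = -16100 J.
Net over both steps: W = 58600 J, Q = 62900 J, ΔU = 4240 J.

62900 J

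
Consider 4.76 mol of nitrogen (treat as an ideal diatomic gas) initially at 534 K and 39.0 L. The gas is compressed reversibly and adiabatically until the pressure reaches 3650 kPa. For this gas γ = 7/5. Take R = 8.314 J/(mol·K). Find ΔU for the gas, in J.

P₁ = nRT₁/V₁ = 4.76×8.314×534/39.0 = 542 kPa.
Adiabatic: T₂/T₁ = (P₂/P₁)^((γ−1)/γ) ⇒ T₂ = 534×(6.74)^0.286 = 921 K; V₂ = 9.99 L.
For an ideal gas ΔU = nCvΔT with Cv = (5/2)R = 20.8 J/(mol·K).
ΔU = 4.76×20.8×(921−534) = 38300 J.

38300 J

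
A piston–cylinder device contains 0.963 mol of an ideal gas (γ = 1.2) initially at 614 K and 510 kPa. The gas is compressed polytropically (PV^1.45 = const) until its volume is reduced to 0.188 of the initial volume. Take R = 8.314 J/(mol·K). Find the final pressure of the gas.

V₁ = nRT₁/P₁ = 0.963×8.314×614/510 = 9.64 L.
Polytropic n=1.45: T₂ = T₁(V₁/V₂)^(n−1) = 614×(5.32)^0.45 = 1300 K; P₂ = P₁(V₁/V₂)^n = 5750 kPa.

5750 kPa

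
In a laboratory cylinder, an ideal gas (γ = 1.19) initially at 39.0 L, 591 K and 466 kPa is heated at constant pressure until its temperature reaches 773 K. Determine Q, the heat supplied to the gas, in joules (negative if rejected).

n = P₁V₁/(RT₁) = 466×39.0/(8.314×591) = 3.70 mol.
Isobaric: P stays 466 kPa; V/T = const ⇒ T₂ = 773 K, V₂ = 51.0 L.
W = PΔV = 466×(51.0−39.0) kPa·L = 5600 J.
ΔU = nCvΔT = 3.70×43.8×(773−591) = 29500 J.
Q = ΔU + W = nCpΔT = 35100 J.

35100 J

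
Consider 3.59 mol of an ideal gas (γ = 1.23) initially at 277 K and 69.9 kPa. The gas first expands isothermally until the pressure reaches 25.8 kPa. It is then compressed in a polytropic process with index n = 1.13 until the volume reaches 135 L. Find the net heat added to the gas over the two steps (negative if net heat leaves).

4950 J

V₁ = nRT₁/P₁ = 3.59×8.314×277/69.9 = 118 L.
Step 1 — Isothermal: T stays 277 K; PV = const ⇒ V₂ = 320 L, P₂ = 25.8 kPa.
ΔU = 0 (ideal gas, T constant).
W = nRT ln(V₂/V₁) = 3.59×8.314×277×ln(2.71) = 8240 J.
Q = ΔU + W = 8240 J.
State after step 1: P = 25.8 kPa, V = 320 L, T = 277 K.
Step 2 — Polytropic n=1.13: T₂ = T₁(V₁/V₂)^(n−1) = 277×(2.37)^0.13 = 310 K; P₂ = P₁(V₁/V₂)^n = 68.5 kPa.
W = (P₁V₁−P₂V₂)/(n−1) = (25.8×320−68.5×135)/0.13 = -7560 J.
ΔU = nCvΔT = 3.59×36.1×(310−277) = 4280 J.
Q = ΔU + W = -3290 J.
Net over both steps: W = 676 J, Q = 4950 J, ΔU = 4280 J.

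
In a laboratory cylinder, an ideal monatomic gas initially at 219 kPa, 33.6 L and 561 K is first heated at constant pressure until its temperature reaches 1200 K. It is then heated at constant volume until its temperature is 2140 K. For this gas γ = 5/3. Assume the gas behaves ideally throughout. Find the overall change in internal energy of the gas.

n = P₁V₁/(RT₁) = 219×33.6/(8.314×561) = 1.58 mol.
Step 1 — Isobaric: P stays 219 kPa; V/T = const ⇒ T₂ = 1200 K, V₂ = 71.9 L.
W = PΔV = 219×(71.9−33.6) kPa·L = 8380 J.
ΔU = nCvΔT = 1.58×12.5×(1200−561) = 12600 J.
Q = ΔU + W = nCpΔT = 21000 J.
State after step 1: P = 219 kPa, V = 71.9 L, T = 1200 K.
Step 2 — Isochoric: V stays 71.9 L; P/T = const ⇒ T₂ = 2140 K, P₂ = 391 kPa.
W = 0 (no volume change).
ΔU = nCvΔT = 1.58×12.5×(2140−1200) = 18500 J.
Q = ΔU = 18500 J.
Net over both steps: W = 8380 J, Q = 39400 J, ΔU = 31100 J.

31100 J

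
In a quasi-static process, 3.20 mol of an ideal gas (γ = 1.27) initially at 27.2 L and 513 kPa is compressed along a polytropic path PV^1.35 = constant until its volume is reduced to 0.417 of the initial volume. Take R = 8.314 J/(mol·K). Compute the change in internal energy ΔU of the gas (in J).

T₁ = P₁V₁/(nR) = 513×27.2/(3.20×8.314) = 524 K.
Polytropic n=1.35: T₂ = T₁(V₁/V₂)^(n−1) = 524×(2.40)^0.35 = 712 K; P₂ = P₁(V₁/V₂)^n = 1670 kPa.
For an ideal gas ΔU = nCvΔT with Cv = R/(γ−1) = 30.8 J/(mol·K).
ΔU = 3.20×30.8×(712−524) = 18500 J.

18500 J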